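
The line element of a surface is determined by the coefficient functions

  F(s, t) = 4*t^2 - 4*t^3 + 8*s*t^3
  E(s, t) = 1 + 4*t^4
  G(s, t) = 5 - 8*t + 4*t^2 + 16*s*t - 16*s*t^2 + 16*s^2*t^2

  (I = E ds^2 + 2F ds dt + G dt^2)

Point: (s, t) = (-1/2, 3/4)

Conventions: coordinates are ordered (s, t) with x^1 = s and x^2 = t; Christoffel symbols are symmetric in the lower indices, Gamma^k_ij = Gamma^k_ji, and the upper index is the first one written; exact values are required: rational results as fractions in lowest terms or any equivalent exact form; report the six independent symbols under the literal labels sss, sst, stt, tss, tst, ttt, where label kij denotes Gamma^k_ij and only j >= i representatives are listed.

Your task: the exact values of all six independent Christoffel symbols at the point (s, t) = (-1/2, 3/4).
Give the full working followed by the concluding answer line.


E = 145/64, F = -9/8, G = 2 at the point
E_s = 0, E_t = 27/4, F_s = 27/8, F_t = -15/2, G_s = -6, G_t = 8
EG - F^2 = 209/64;  g^inv = (64/209) * [[2, 9/8], [9/8, 145/64]]
first-kind symbols [ij,l] = (1/2)(d_i g_jl + d_j g_il - d_l g_ij): [ss,s] = E_s/2 = 0, [ss,t] = F_s - E_t/2 = 0, [st,s] = E_t/2 = 27/8, [st,t] = G_s/2 = -3, [tt,s] = F_t - G_s/2 = -9/2, [tt,t] = G_t/2 = 4
Gamma^s_ij = (G*[ij,s] - F*[ij,t])/(EG - F^2), Gamma^t_ij = (E*[ij,t] - F*[ij,s])/(EG - F^2)

Answer: Gamma_sss = 0, Gamma_sst = 216/209, Gamma_stt = -288/209, Gamma_tss = 0, Gamma_tst = -192/209, Gamma_ttt = 256/209


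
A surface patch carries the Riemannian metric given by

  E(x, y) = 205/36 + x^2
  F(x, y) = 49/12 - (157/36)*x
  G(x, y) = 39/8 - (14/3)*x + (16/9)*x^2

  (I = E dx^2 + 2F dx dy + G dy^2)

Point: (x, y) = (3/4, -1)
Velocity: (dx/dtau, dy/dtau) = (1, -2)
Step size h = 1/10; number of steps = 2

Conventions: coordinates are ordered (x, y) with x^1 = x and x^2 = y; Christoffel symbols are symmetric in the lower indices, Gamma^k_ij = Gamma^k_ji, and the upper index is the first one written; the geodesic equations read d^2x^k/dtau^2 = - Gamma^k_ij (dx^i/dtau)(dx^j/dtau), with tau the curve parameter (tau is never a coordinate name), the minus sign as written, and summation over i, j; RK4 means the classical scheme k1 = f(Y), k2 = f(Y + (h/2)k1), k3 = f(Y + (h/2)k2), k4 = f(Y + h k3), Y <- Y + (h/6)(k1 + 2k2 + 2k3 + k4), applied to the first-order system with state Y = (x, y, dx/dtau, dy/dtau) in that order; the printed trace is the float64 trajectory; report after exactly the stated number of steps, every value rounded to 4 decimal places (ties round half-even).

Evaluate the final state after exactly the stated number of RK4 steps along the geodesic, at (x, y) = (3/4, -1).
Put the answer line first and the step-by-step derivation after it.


Answer: x = 0.9361, y = -1.3911, dx/dtau = 0.8720, dy/dtau = -1.9077

f(Y) = (dx/dtau, dy/dtau, -Gamma^x_ij Y'^i Y'^j, -Gamma^y_ij Y'^i Y'^j) with the Gammas evaluated at the stage position; h = 0.100000; intermediate values shown to 6 dp
step 0: x = 0.7500, y = -1.0000, dx/dtau = 1.0000, dy/dtau = -2.0000
step 1:
  k1: at (x, y) = (0.750000, -1.000000), (dx/dtau, dy/dtau) = (1.000000, -2.000000); Gamma_xxx = 0.374973, Gamma_xxy = 0.057218, Gamma_xyy = 0.167252, Gamma_yxx = -1.964538, Gamma_yxy = -0.440627, Gamma_yyy = -0.057218; k1 = (1.000000, -2.000000, -0.815111, 0.430901)
  k2: at (x, y) = (0.800000, -1.100000), (dx/dtau, dy/dtau) = (0.959244, -1.978455); Gamma_xxx = 0.313510, Gamma_xxy = 0.038451, Gamma_xyy = 0.147443, Gamma_yxx = -1.994993, Gamma_yxy = -0.409735, Gamma_yyy = -0.038451; k2 = (0.959244, -1.978455, -0.719663, 0.430992)
  k3: at (x, y) = (0.797962, -1.098923), (dx/dtau, dy/dtau) = (0.964017, -1.978450); Gamma_xxx = 0.316020, Gamma_xxy = 0.039166, Gamma_xyy = 0.148213, Gamma_yxx = -1.993625, Gamma_yxy = -0.410992, Gamma_yyy = -0.039166; k3 = (0.964017, -1.978450, -0.724433, 0.438299)
  k4: at (x, y) = (0.846402, -1.197845), (dx/dtau, dy/dtau) = (0.927557, -1.956170); Gamma_xxx = 0.256128, Gamma_xxy = 0.023303, Gamma_xyy = 0.130678, Gamma_yxx = -2.029152, Gamma_yxy = -0.381020, Gamma_yyy = -0.023303; k4 = (0.927557, -1.956170, -0.635851, 0.452285)
  Y <- Y + (h/6)(k1 + 2k2 + 2k3 + k4): x = 0.8462, y = -1.1978, dx/dtau = 0.9277, dy/dtau = -1.9563
step 2:
  k1: at (x, y) = (0.846235, -1.197833), (dx/dtau, dy/dtau) = (0.927681, -1.956304); Gamma_xxx = 0.256336, Gamma_xxy = 0.023354, Gamma_xyy = 0.130736, Gamma_yxx = -2.029019, Gamma_yxy = -0.381124, Gamma_yyy = -0.023354; k1 = (0.927681, -1.956304, -0.636177, 0.452187)
  k2: at (x, y) = (0.892619, -1.295648), (dx/dtau, dy/dtau) = (0.895872, -1.933695); Gamma_xxx = 0.198244, Gamma_xxy = 0.010333, Gamma_xyy = 0.115298, Gamma_yxx = -2.069163, Gamma_yxy = -0.352047, Gamma_yyy = -0.010333; k2 = (0.895872, -1.933695, -0.554427, 0.479588)
  k3: at (x, y) = (0.891028, -1.294518), (dx/dtau, dy/dtau) = (0.899959, -1.932324); Gamma_xxx = 0.200252, Gamma_xxy = 0.010744, Gamma_xyy = 0.115808, Gamma_yxx = -2.067683, Gamma_yxy = -0.353054, Gamma_yyy = -0.010744; k3 = (0.899959, -1.932324, -0.557233, 0.486860)
  k4: at (x, y) = (0.936231, -1.391065), (dx/dtau, dy/dtau) = (0.871957, -1.907618); Gamma_xxx = 0.142585, Gamma_xxy = 0.000016, Gamma_xyy = 0.101800, Gamma_yxx = -2.112764, Gamma_yxy = -0.324060, Gamma_yyy = -0.000016; k4 = (0.871957, -1.907618, -0.478805, 0.528356)
  Y <- Y + (h/6)(k1 + 2k2 + 2k3 + k4): x = 0.9361, y = -1.3911, dx/dtau = 0.8720, dy/dtau = -1.9077


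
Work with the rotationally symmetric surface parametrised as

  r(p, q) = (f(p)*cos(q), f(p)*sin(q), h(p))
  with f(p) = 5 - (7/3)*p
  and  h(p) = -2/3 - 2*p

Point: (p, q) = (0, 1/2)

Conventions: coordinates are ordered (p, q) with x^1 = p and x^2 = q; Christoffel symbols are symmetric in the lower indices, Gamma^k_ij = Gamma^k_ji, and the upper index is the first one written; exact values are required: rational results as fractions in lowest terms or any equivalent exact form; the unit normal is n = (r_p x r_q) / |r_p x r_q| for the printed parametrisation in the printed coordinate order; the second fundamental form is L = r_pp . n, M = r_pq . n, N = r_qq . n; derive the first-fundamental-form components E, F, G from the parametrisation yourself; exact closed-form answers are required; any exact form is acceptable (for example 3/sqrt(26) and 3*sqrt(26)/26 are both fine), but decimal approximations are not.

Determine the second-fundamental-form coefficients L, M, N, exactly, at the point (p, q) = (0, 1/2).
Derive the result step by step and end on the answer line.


f = 5, f' = -7/3, f'' = 0, h' = -2, h'' = 0
E = 85/9, F = 0, G = 25; answer radicand W^2 = 85/9
unnormalised second-form numerators: l = 0, m = 0, n = -10; L = l/sqrt(85/9), and similarly M = m/sqrt(W^2), N = n/sqrt(W^2)

Answer: L = 0, M = 0, N = -6*sqrt(85)/17


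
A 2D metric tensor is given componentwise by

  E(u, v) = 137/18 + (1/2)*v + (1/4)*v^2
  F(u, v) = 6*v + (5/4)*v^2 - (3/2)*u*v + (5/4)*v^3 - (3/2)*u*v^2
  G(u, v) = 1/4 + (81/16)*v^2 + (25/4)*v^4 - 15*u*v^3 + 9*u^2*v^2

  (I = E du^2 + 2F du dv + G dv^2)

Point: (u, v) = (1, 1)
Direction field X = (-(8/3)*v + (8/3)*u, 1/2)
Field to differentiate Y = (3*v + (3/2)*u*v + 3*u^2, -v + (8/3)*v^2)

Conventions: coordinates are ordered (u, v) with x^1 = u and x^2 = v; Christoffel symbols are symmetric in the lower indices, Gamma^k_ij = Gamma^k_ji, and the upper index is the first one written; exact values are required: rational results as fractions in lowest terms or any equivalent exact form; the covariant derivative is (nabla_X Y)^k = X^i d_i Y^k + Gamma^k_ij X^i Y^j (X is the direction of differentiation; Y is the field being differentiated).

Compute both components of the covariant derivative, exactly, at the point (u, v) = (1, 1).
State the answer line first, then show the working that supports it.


Answer: (nabla_X Y)^u = 12177/7492, (nabla_X Y)^v = 8249/1873

E = 301/36, F = 11/2, G = 89/16 at the point
E_u = 0, E_v = 1, F_u = -3, F_v = 31/4, G_u = 3, G_v = 65/8
EG - F^2 = 9365/576;  g^inv = (576/9365) * [[89/16, -11/2], [-11/2, 301/36]]
first-kind symbols [ij,l] = (1/2)(d_i g_jl + d_j g_il - d_l g_ij): [uu,u] = E_u/2 = 0, [uu,v] = F_u - E_v/2 = -7/2, [uv,u] = E_v/2 = 1/2, [uv,v] = G_u/2 = 3/2, [vv,u] = F_v - G_u/2 = 25/4, [vv,v] = G_v/2 = 65/16
Gamma^u_ij = (G*[ij,u] - F*[ij,v])/(EG - F^2), Gamma^v_ij = (E*[ij,v] - F*[ij,u])/(EG - F^2)
Gamma_uuu = 11088/9365, Gamma_uuv = -630/1873, Gamma_uvv = 1431/1873, Gamma_vuu = -16856/9365, Gamma_vuv = 1128/1873, Gamma_vvv = -47/1873
X = (0, 1/2), Y = (15/2, 5/3) at the point


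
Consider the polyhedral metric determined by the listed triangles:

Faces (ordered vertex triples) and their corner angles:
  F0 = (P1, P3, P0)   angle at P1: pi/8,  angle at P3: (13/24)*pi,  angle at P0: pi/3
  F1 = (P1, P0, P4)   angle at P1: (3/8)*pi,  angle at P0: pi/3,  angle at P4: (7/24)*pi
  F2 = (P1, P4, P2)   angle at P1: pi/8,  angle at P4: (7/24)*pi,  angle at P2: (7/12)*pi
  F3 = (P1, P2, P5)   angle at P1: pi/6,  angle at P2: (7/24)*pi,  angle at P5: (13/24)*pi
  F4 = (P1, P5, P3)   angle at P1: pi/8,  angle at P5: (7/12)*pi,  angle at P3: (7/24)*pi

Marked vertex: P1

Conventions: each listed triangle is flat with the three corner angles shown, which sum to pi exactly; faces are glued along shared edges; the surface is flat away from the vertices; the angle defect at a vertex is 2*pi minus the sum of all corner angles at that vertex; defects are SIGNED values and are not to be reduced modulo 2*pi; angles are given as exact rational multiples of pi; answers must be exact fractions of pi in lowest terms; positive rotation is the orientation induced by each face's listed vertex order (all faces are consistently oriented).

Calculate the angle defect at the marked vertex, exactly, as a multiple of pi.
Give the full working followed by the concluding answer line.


Sum of corner angles at P1: (11/12)*pi
defect = 2*pi - (11/12)*pi

Answer: defect(P1) = (13/12)*pi


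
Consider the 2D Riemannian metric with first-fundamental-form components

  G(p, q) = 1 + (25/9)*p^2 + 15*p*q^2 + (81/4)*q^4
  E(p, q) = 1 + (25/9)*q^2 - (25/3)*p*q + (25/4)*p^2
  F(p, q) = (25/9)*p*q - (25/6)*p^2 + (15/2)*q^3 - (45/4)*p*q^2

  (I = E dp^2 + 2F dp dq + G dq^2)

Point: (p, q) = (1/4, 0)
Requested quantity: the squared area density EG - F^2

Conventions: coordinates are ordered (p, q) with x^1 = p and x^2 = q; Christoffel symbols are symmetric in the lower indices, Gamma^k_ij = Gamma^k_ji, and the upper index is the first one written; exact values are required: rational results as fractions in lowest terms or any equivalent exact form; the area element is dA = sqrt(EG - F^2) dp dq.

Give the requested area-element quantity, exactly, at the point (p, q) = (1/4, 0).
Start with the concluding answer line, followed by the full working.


Answer: EG - F^2 = 901/576

E = 89/64, F = -25/96, G = 169/144; EG - F^2 = 901/576


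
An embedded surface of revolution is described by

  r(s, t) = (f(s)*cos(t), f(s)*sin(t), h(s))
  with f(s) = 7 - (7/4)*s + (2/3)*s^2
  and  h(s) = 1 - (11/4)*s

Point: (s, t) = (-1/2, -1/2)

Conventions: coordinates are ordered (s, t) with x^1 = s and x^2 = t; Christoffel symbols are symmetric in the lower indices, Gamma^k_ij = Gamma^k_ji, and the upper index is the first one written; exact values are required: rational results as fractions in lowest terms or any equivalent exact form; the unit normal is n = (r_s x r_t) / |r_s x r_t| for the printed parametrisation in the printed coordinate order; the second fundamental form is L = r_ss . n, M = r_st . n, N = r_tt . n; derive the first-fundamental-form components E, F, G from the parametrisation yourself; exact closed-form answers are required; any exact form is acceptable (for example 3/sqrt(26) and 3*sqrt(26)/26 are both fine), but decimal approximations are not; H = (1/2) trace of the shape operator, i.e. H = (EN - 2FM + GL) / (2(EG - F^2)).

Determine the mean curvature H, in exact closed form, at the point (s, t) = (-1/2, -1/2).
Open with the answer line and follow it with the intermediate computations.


Answer: H = -198*sqrt(1930)/931225

f = 193/24, f' = -29/12, f'' = 4/3, h' = -11/4, h'' = 0
E = 965/72, F = 0, G = 37249/576; answer radicand W^2 = 965/72
unnormalised second-form numerators: l = 11/3, m = 0, n = -2123/96; L = l/sqrt(965/72), and similarly M = m/sqrt(W^2), N = n/sqrt(W^2)
H = (E*n - 2*F*m + G*l) / (2*(EG - F^2)*sqrt(W^2)); E*n - 2*F*m + G*l = -409739/6912, EG - F^2 = 35945285/41472, so H = (-33/965)/sqrt(965/72)


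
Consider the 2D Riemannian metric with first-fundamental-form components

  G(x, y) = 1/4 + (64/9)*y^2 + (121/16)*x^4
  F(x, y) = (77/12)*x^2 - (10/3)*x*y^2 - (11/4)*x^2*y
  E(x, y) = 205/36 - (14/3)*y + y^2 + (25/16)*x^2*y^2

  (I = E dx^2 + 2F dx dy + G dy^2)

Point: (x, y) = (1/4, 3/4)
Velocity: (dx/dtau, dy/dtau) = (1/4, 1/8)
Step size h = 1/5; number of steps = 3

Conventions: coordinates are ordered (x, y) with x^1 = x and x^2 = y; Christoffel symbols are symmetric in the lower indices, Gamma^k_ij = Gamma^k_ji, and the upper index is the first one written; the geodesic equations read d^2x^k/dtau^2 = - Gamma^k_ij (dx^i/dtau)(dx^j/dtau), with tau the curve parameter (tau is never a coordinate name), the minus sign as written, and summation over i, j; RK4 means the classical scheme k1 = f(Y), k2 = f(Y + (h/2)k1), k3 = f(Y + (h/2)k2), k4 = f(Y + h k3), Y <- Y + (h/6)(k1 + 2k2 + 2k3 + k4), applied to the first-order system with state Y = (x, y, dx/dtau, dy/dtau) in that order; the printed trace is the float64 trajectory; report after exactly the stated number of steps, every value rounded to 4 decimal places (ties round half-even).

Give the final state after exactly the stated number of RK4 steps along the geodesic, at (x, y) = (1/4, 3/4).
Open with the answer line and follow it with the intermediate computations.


Answer: x = 0.4056, y = 0.8161, dx/dtau = 0.2672, dy/dtau = 0.0949

f(Y) = (dx/dtau, dy/dtau, -Gamma^x_ij Y'^i Y'^j, -Gamma^y_ij Y'^i Y'^j) with the Gammas evaluated at the stage position; h = 0.200000; intermediate values shown to 6 dp
step 0: x = 0.2500, y = 0.7500, dx/dtau = 0.2500, dy/dtau = 0.1250
step 1:
  k1: at (x, y) = (0.250000, 0.750000), (dx/dtau, dy/dtau) = (0.250000, 0.125000); Gamma_xxx = 0.108099, Gamma_xxy = -0.534897, Gamma_xyy = -0.504193, Gamma_yxx = 0.428417, Gamma_yxy = 0.030648, Gamma_yyy = 1.223075; k1 = (0.250000, 0.125000, 0.034553, -0.047802)
  k2: at (x, y) = (0.275000, 0.762500), (dx/dtau, dy/dtau) = (0.253455, 0.120220); Gamma_xxx = 0.122165, Gamma_xxy = -0.528011, Gamma_xyy = -0.600673, Gamma_yxx = 0.439009, Gamma_yxy = 0.046444, Gamma_yyy = 1.196632; k2 = (0.253455, 0.120220, 0.033011, -0.048327)
  k3: at (x, y) = (0.275346, 0.762022), (dx/dtau, dy/dtau) = (0.253301, 0.120167); Gamma_xxx = 0.122092, Gamma_xxy = -0.527803, Gamma_xyy = -0.601606, Gamma_yxx = 0.440930, Gamma_yxy = 0.046884, Gamma_yyy = 1.197288; k3 = (0.253301, 0.120167, 0.032985, -0.048434)
  k4: at (x, y) = (0.300660, 0.774033), (dx/dtau, dy/dtau) = (0.256597, 0.115313); Gamma_xxx = 0.136427, Gamma_xxy = -0.519147, Gamma_xyy = -0.709306, Gamma_yxx = 0.450635, Gamma_yxy = 0.065743, Gamma_yyy = 1.170818; k4 = (0.256597, 0.115313, 0.031171, -0.049130)
  Y <- Y + (h/6)(k1 + 2k2 + 2k3 + k4): x = 0.3007, y = 0.7740, dx/dtau = 0.2566, dy/dtau = 0.1153
step 2:
  k1: at (x, y) = (0.300670, 0.774036), (dx/dtau, dy/dtau) = (0.256591, 0.115318); Gamma_xxx = 0.136432, Gamma_xxy = -0.519143, Gamma_xyy = -0.709350, Gamma_yxx = 0.450644, Gamma_yxy = 0.065751, Gamma_yyy = 1.170810; k1 = (0.256591, 0.115318, 0.031173, -0.049131)
  k2: at (x, y) = (0.326329, 0.785568), (dx/dtau, dy/dtau) = (0.259708, 0.110405); Gamma_xxx = 0.150948, Gamma_xxy = -0.508654, Gamma_xyy = -0.828897, Gamma_yxx = 0.459522, Gamma_yxy = 0.087786, Gamma_yyy = 1.144237; k2 = (0.259708, 0.110405, 0.029092, -0.049976)
  k3: at (x, y) = (0.326641, 0.785077), (dx/dtau, dy/dtau) = (0.259500, 0.110321); Gamma_xxx = 0.150768, Gamma_xxy = -0.508473, Gamma_xyy = -0.829824, Gamma_yxx = 0.461341, Gamma_yxy = 0.088341, Gamma_yyy = 1.144918; k3 = (0.259500, 0.110321, 0.029060, -0.050059)
  k4: at (x, y) = (0.352570, 0.796100), (dx/dtau, dy/dtau) = (0.262403, 0.105306); Gamma_xxx = 0.165222, Gamma_xxy = -0.496193, Gamma_xyy = -0.961424, Gamma_yxx = 0.469287, Gamma_yxy = 0.113679, Gamma_yyy = 1.118302; k4 = (0.262403, 0.105306, 0.026708, -0.050997)
  Y <- Y + (h/6)(k1 + 2k2 + 2k3 + k4): x = 0.3526, y = 0.7961, dx/dtau = 0.2624, dy/dtau = 0.1053
step 3:
  k1: at (x, y) = (0.352584, 0.796105), (dx/dtau, dy/dtau) = (0.262397, 0.105312); Gamma_xxx = 0.165229, Gamma_xxy = -0.496186, Gamma_xyy = -0.961496, Gamma_yxx = 0.469293, Gamma_yxy = 0.113694, Gamma_yyy = 1.118289; k1 = (0.262397, 0.105312, 0.026710, -0.050998)
  k2: at (x, y) = (0.378824, 0.806637), (dx/dtau, dy/dtau) = (0.265068, 0.100212); Gamma_xxx = 0.179523, Gamma_xxy = -0.482130, Gamma_xyy = -1.105680, Gamma_yxx = 0.476328, Gamma_yxy = 0.142392, Gamma_yyy = 1.091627; k2 = (0.265068, 0.100212, 0.024104, -0.051994)
  k3: at (x, y) = (0.379091, 0.806127), (dx/dtau, dy/dtau) = (0.264807, 0.100112); Gamma_xxx = 0.179214, Gamma_xxy = -0.482013, Gamma_xyy = -1.106481, Gamma_yxx = 0.478049, Gamma_yxy = 0.143041, Gamma_yyy = 1.092378; k3 = (0.264807, 0.100112, 0.024079, -0.052055)
  k4: at (x, y) = (0.405545, 0.816128), (dx/dtau, dy/dtau) = (0.267213, 0.094901); Gamma_xxx = 0.193069, Gamma_xxy = -0.466374, Gamma_xyy = -1.263025, Gamma_yxx = 0.484055, Gamma_yxy = 0.175096, Gamma_yyy = 1.065888; k4 = (0.267213, 0.094901, 0.021243, -0.053043)
  Y <- Y + (h/6)(k1 + 2k2 + 2k3 + k4): x = 0.4056, y = 0.8161, dx/dtau = 0.2672, dy/dtau = 0.0949


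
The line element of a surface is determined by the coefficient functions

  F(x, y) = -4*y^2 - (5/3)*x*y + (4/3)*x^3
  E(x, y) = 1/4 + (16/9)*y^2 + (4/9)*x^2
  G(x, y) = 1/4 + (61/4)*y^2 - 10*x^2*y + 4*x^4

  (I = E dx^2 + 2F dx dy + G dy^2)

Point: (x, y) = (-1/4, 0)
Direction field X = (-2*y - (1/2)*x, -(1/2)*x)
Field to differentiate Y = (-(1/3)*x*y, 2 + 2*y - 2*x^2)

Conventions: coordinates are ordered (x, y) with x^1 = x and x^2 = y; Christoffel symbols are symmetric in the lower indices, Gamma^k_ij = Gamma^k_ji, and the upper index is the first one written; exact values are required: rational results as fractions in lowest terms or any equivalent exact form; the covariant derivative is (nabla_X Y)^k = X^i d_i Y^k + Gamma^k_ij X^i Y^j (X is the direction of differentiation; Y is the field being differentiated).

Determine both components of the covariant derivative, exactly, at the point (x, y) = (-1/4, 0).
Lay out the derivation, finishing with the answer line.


E = 5/18, F = -1/48, G = 17/64 at the point
E_x = -2/9, E_y = 0, F_x = 1/4, F_y = 5/12, G_x = -1/4, G_y = -5/8
EG - F^2 = 169/2304;  g^inv = (2304/169) * [[17/64, 1/48], [1/48, 5/18]]
first-kind symbols [ij,l] = (1/2)(d_i g_jl + d_j g_il - d_l g_ij): [xx,x] = E_x/2 = -1/9, [xx,y] = F_x - E_y/2 = 1/4, [xy,x] = E_y/2 = 0, [xy,y] = G_x/2 = -1/8, [yy,x] = F_y - G_x/2 = 13/24, [yy,y] = G_y/2 = -5/16
Gamma^x_ij = (G*[ij,x] - F*[ij,y])/(EG - F^2), Gamma^y_ij = (E*[ij,y] - F*[ij,x])/(EG - F^2)
Gamma_xxx = -56/169, Gamma_xxy = -6/169, Gamma_xyy = 633/338, Gamma_yxx = 464/507, Gamma_yxy = -80/169, Gamma_yyy = -174/169
X = (1/8, 1/8), Y = (0, 15/8) at the point

Answer: (nabla_X Y)^x = 28621/64896, (nabla_X Y)^y = 123/5408


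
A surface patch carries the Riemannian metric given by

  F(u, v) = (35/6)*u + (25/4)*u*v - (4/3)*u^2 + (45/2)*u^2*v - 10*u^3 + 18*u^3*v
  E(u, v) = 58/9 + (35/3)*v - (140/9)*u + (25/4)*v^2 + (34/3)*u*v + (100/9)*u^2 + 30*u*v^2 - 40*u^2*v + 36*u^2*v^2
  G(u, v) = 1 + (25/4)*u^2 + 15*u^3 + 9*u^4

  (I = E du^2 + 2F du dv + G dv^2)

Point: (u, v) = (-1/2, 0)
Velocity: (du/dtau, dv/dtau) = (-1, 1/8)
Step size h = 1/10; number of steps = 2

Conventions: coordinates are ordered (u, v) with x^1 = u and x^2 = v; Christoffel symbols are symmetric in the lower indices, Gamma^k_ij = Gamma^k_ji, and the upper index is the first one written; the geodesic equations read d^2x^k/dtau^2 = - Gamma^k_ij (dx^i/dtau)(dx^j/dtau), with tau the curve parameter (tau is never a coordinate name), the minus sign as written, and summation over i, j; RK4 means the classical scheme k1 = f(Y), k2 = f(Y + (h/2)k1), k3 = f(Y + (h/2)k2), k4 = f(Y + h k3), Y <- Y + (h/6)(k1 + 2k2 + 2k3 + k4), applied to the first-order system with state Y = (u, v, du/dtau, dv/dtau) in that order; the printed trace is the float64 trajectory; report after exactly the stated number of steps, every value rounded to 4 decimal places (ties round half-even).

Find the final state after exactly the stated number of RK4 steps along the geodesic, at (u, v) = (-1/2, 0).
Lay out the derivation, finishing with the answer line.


f(Y) = (du/dtau, dv/dtau, -Gamma^u_ij Y'^i Y'^j, -Gamma^v_ij Y'^i Y'^j) with the Gammas evaluated at the stage position; h = 0.100000; intermediate values shown to 6 dp
step 0: u = -0.5000, v = 0.0000, du/dtau = -1.0000, dv/dtau = 0.1250
step 1:
  k1: at (u, v) = (-0.500000, 0.000000), (du/dtau, dv/dtau) = (-1.000000, 0.125000); Gamma_uuu = -0.772947, Gamma_uuv = -0.115942, Gamma_uvv = 0.000000, Gamma_vuu = 0.096618, Gamma_vuv = 0.014493, Gamma_vvv = 0.000000; k1 = (-1.000000, 0.125000, 0.743961, -0.092995)
  k2: at (u, v) = (-0.550000, 0.006250), (du/dtau, dv/dtau) = (-0.962802, 0.120350); Gamma_uuu = -0.739893, Gamma_uuv = -0.179595, Gamma_uvv = 0.000000, Gamma_vuu = 0.083116, Gamma_vuv = 0.020175, Gamma_vvv = 0.000000; k2 = (-0.962802, 0.120350, 0.644251, -0.072372)
  k3: at (u, v) = (-0.548140, 0.006018), (du/dtau, dv/dtau) = (-0.967787, 0.121381); Gamma_uuu = -0.741071, Gamma_uuv = -0.177296, Gamma_uvv = 0.000000, Gamma_vuu = 0.083631, Gamma_vuv = 0.020008, Gamma_vvv = 0.000000; k3 = (-0.967787, 0.121381, 0.652441, -0.073629)
  k4: at (u, v) = (-0.596779, 0.012138), (du/dtau, dv/dtau) = (-0.934756, 0.117637); Gamma_uuu = -0.711412, Gamma_uuv = -0.235793, Gamma_uvv = 0.000000, Gamma_vuu = 0.069914, Gamma_vuv = 0.023172, Gamma_vvv = 0.000000; k4 = (-0.934756, 0.117637, 0.569753, -0.055992)
  Y <- Y + (h/6)(k1 + 2k2 + 2k3 + k4): u = -0.5966, v = 0.0121, du/dtau = -0.9349, dv/dtau = 0.1177
step 2:
  k1: at (u, v) = (-0.596599, 0.012102), (du/dtau, dv/dtau) = (-0.934882, 0.117650); Gamma_uuu = -0.711533, Gamma_uuv = -0.235582, Gamma_uvv = 0.000000, Gamma_vuu = 0.069967, Gamma_vuv = 0.023165, Gamma_vvv = 0.000000; k1 = (-0.934882, 0.117650, 0.570060, -0.056055)
  k2: at (u, v) = (-0.643343, 0.017984), (du/dtau, dv/dtau) = (-0.906379, 0.114847); Gamma_uuu = -0.685082, Gamma_uuv = -0.288877, Gamma_uvv = 0.000000, Gamma_vuu = 0.056409, Gamma_vuv = 0.023786, Gamma_vvv = 0.000000; k2 = (-0.906379, 0.114847, 0.502668, -0.041389)
  k3: at (u, v) = (-0.641918, 0.017844), (du/dtau, dv/dtau) = (-0.909748, 0.115581); Gamma_uuu = -0.685819, Gamma_uuv = -0.287294, Gamma_uvv = 0.000000, Gamma_vuu = 0.056824, Gamma_vuv = 0.023804, Gamma_vvv = 0.000000; k3 = (-0.909748, 0.115581, 0.507195, -0.042024)
  k4: at (u, v) = (-0.687574, 0.023660), (du/dtau, dv/dtau) = (-0.884162, 0.113448); Gamma_uuu = -0.661491, Gamma_uuv = -0.336913, Gamma_uvv = 0.000000, Gamma_vuu = 0.043360, Gamma_vuv = 0.022084, Gamma_vvv = 0.000000; k4 = (-0.884162, 0.113448, 0.449527, -0.029466)
  Y <- Y + (h/6)(k1 + 2k2 + 2k3 + k4): u = -0.6875, v = 0.0236, du/dtau = -0.8842, dv/dtau = 0.1134

Answer: u = -0.6875, v = 0.0236, du/dtau = -0.8842, dv/dtau = 0.1134


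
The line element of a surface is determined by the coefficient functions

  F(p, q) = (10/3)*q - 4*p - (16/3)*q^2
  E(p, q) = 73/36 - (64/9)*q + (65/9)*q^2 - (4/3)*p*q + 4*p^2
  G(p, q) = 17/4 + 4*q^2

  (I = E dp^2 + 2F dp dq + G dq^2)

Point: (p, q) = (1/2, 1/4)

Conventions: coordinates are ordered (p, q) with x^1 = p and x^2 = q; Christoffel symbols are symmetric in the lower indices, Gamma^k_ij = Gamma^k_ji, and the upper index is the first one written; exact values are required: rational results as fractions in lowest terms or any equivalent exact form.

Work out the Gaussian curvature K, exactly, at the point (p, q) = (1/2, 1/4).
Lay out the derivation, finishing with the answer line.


E = 221/144, F = -3/2, G = 9/2, EG - F^2 = 149/32 at the point
E_p = 11/3, E_q = -25/6, F_p = -4, F_q = 2/3, G_p = 0, G_q = 2
E_qq = 130/9, F_pq = 0, G_pp = 0
Compute both Brioschi determinants and normalise by (EG - F^2)^2.
M1 = [[-E_qq/2 + F_pq - G_pp/2, E_p/2, F_p - E_q/2], [F_q - G_p/2, E, F], [G_q/2, F, G]] = [[-65/9, 11/6, -23/12], [2/3, 221/144, -3/2], [1, -3/2, 9/2]]; det M1 = -63971/1728
M2 = [[0, E_q/2, G_p/2], [E_q/2, E, F], [G_p/2, F, G]] = [[0, -25/12, 0], [-25/12, 221/144, -3/2], [0, -3/2, 9/2]]; det M2 = -625/32
det M1 - det M2 = -30221/1728; K = -30221/1728 / (149/32)^2 = -483536/599427

Answer: K = -483536/599427


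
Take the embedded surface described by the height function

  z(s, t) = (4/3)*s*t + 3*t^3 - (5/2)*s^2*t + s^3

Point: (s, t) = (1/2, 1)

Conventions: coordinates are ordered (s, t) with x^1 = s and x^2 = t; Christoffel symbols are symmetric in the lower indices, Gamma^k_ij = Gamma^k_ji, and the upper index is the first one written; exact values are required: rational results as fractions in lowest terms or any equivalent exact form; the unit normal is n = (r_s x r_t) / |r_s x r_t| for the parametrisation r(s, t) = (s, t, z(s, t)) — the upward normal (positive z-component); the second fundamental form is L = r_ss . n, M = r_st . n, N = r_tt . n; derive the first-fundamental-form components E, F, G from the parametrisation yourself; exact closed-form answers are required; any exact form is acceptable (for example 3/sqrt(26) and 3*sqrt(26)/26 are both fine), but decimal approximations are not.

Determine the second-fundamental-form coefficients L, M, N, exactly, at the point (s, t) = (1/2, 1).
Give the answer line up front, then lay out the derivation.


Answer: L = -48*sqrt(47765)/47765, M = -28*sqrt(47765)/47765, N = 432*sqrt(47765)/47765

z_s = -5/12, z_t = 217/24, z_ss = -2, z_st = -7/6, z_tt = 18
E = 169/144, F = -1085/288, G = 47665/576; answer radicand W^2 = 47765/576
unnormalised second-form numerators: l = -2, m = -7/6, n = 18; L = l/sqrt(47765/576), and similarly M = m/sqrt(W^2), N = n/sqrt(W^2)


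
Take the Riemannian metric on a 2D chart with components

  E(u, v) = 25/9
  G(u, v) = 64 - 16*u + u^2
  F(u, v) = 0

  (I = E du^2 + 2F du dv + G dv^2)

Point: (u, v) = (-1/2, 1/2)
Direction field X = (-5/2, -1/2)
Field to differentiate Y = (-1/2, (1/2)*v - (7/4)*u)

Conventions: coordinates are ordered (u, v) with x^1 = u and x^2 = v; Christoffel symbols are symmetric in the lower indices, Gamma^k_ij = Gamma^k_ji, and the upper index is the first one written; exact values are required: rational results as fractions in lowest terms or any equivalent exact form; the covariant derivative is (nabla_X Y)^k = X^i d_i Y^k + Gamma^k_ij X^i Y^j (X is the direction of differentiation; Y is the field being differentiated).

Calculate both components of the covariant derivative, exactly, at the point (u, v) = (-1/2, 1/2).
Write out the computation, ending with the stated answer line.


E = 25/9, F = 0, G = 289/4 at the point
E_u = 0, E_v = 0, F_u = 0, F_v = 0, G_u = -17, G_v = 0
EG - F^2 = 7225/36;  g^inv = (36/7225) * [[289/4, 0], [0, 25/9]]
first-kind symbols [ij,l] = (1/2)(d_i g_jl + d_j g_il - d_l g_ij): [uu,u] = E_u/2 = 0, [uu,v] = F_u - E_v/2 = 0, [uv,u] = E_v/2 = 0, [uv,v] = G_u/2 = -17/2, [vv,u] = F_v - G_u/2 = 17/2, [vv,v] = G_v/2 = 0
Gamma^u_ij = (G*[ij,u] - F*[ij,v])/(EG - F^2), Gamma^v_ij = (E*[ij,v] - F*[ij,u])/(EG - F^2)
Gamma_uuu = 0, Gamma_uuv = 0, Gamma_uvv = 153/50, Gamma_vuu = 0, Gamma_vuv = -2/17, Gamma_vvv = 0
X = (-5/2, -1/2), Y = (-1/2, 9/8) at the point

Answer: (nabla_X Y)^u = -1377/800, (nabla_X Y)^v = 301/68


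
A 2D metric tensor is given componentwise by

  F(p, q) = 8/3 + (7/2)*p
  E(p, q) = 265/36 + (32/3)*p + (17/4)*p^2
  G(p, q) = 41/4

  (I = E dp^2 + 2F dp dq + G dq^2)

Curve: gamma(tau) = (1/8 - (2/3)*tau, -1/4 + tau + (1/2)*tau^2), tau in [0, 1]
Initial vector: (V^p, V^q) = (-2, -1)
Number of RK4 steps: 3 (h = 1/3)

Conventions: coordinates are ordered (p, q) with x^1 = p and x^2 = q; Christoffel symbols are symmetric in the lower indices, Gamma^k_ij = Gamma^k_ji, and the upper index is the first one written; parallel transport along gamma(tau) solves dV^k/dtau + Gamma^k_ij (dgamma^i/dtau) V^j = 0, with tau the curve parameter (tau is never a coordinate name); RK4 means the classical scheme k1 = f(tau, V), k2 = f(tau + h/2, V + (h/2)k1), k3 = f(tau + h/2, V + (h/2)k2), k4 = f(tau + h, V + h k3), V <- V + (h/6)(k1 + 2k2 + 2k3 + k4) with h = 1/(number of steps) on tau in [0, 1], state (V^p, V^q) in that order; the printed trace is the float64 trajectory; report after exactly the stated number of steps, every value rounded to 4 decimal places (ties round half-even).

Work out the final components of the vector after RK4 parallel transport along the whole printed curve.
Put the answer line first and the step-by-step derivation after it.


Answer: V^p = -3.3592, V^q = -1.3531

gamma'(tau) = (-2/3, 1 + tau); f(tau, V)^k = -Gamma^k_ij(gamma(tau)) gamma'^i(tau) V^j; h = 1/3; intermediate values shown to 6 dp
curve data and Christoffel symbols at the stage parameters:
  tau = 0.000000: gamma = (0.125000, -0.250000), gamma' = (-0.666667, 1.000000); Gamma_ppp = 0.614342, Gamma_ppq = 0.000000, Gamma_pqq = 0.000000, Gamma_qpp = 0.155413, Gamma_qpq = 0.000000, Gamma_qqq = 0.000000
  tau = 0.166667: gamma = (0.013889, -0.069444), gamma' = (-0.666667, 1.166667); Gamma_ppp = 0.657537, Gamma_ppq = 0.000000, Gamma_pqq = 0.000000, Gamma_qpp = 0.167279, Gamma_qpq = 0.000000, Gamma_qqq = 0.000000
  tau = 0.333333: gamma = (-0.097222, 0.138889), gamma' = (-0.666667, 1.333333); Gamma_ppp = 0.706922, Gamma_ppq = 0.000000, Gamma_pqq = 0.000000, Gamma_qpp = 0.181017, Gamma_qpq = 0.000000, Gamma_qqq = 0.000000
  tau = 0.500000: gamma = (-0.208333, 0.375000), gamma' = (-0.666667, 1.500000); Gamma_ppp = 0.763817, Gamma_ppq = 0.000000, Gamma_pqq = 0.000000, Gamma_qpp = 0.197083, Gamma_qpq = 0.000000, Gamma_qqq = 0.000000
  tau = 0.666667: gamma = (-0.319444, 0.638889), gamma' = (-0.666667, 1.666667); Gamma_ppp = 0.829894, Gamma_ppq = 0.000000, Gamma_pqq = 0.000000, Gamma_qpp = 0.216080, Gamma_qpq = 0.000000, Gamma_qqq = 0.000000
  tau = 0.833333: gamma = (-0.430556, 0.930556), gamma' = (-0.666667, 1.833333); Gamma_ppp = 0.907248, Gamma_ppq = 0.000000, Gamma_pqq = 0.000000, Gamma_qpp = 0.238814, Gamma_qpq = 0.000000, Gamma_qqq = 0.000000
  tau = 1.000000: gamma = (-0.541667, 1.250000), gamma' = (-0.666667, 2.000000); Gamma_ppp = 0.998454, Gamma_ppq = 0.000000, Gamma_pqq = 0.000000, Gamma_qpp = 0.266376, Gamma_qpq = 0.000000, Gamma_qqq = 0.000000
step 0: V^p = -2.0000, V^q = -1.0000
step 1: k1 = (-0.819122, -0.207217), k2 = (-0.936561, -0.238263), k3 = (-0.945141, -0.240445), k4 = (-1.091038, -0.279375); V <- V + (h/6)(k1 + 2k2 + 2k3 + k4): V^p = -2.3152, V^q = -1.0802
step 2: k1 = (-1.091109, -0.279394), k2 = (-1.271526, -0.328084), k3 = (-1.286838, -0.332035), k4 = (-1.518232, -0.395303); V <- V + (h/6)(k1 + 2k2 + 2k3 + k4): V^p = -2.7444, V^q = -1.1911
step 3: k1 = (-1.518387, -0.395343), k2 = (-1.812977, -0.477228), k3 = (-1.842673, -0.485045), k4 = (-2.235636, -0.596443); V <- V + (h/6)(k1 + 2k2 + 2k3 + k4): V^p = -3.3592, V^q = -1.3531


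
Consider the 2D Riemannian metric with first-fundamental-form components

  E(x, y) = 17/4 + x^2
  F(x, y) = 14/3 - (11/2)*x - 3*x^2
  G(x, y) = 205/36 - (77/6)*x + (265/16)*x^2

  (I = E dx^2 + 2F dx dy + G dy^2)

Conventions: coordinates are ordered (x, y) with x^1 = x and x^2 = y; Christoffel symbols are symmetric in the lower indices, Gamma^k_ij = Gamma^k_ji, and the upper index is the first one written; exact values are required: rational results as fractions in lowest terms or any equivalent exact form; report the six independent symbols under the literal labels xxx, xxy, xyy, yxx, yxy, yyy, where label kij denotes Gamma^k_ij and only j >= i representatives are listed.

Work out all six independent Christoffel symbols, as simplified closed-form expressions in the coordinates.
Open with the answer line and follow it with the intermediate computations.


Answer: Gamma_xxx = (-828*x^3 - 35904*x^2 + 1984*x + 14784)/(4356*x^4 - 26400*x^3 + 42529*x^2 - 1848*x + 1396), Gamma_xxy = (28620*x^3 + 41382*x^2 - 64848*x + 17248)/(4356*x^4 - 26400*x^3 + 42529*x^2 - 1848*x + 1396), Gamma_xyy = (-1896075*x^3 + 2203740*x^2 - 1221084*x + 252560)/(52272*x^4 - 316800*x^3 + 510348*x^2 - 22176*x + 16752), Gamma_yxx = (-1728*x^3 - 17376*x - 13464)/(4356*x^4 - 26400*x^3 + 42529*x^2 - 1848*x + 1396), Gamma_yxy = (9540*x^3 - 3696*x^2 + 40545*x - 15708)/(4356*x^4 - 26400*x^3 + 42529*x^2 - 1848*x + 1396), Gamma_yyy = (-28620*x^3 - 41382*x^2 + 64848*x - 17248)/(4356*x^4 - 26400*x^3 + 42529*x^2 - 1848*x + 1396)

E = 17/4 + x^2; F = 14/3 - (11/2)*x - 3*x^2; G = 205/36 - (77/6)*x + (265/16)*x^2
Gamma^k_ij = (1/2) g^{kl} (d_i g_jl + d_j g_il - d_l g_ij), with g^inv = (1/(EG-F^2)) [[G, -F], [-F, E]]
first partials: E_x = 2*x, E_y = 0, F_x = -11/2 - 6*x, F_y = 0, G_x = -77/6 + (265/8)*x, G_y = 0
D = EG - F^2 = 349/144 - (77/24)*x + (42529/576)*x^2 - (275/6)*x^3 + (121/16)*x^4
expanded: Gamma^x_xx = (G E_x - 2F F_x + F E_y)/(2D), Gamma^x_xy = (G E_y - F G_x)/(2D), Gamma^x_yy = (2G F_y - G G_x - F G_y)/(2D), Gamma^y_xx = (2E F_x - E E_y - F E_x)/(2D), Gamma^y_xy = (E G_x - F E_y)/(2D), Gamma^y_yy = (E G_y - 2F F_y + F G_x)/(2D); substitute and cancel common factors


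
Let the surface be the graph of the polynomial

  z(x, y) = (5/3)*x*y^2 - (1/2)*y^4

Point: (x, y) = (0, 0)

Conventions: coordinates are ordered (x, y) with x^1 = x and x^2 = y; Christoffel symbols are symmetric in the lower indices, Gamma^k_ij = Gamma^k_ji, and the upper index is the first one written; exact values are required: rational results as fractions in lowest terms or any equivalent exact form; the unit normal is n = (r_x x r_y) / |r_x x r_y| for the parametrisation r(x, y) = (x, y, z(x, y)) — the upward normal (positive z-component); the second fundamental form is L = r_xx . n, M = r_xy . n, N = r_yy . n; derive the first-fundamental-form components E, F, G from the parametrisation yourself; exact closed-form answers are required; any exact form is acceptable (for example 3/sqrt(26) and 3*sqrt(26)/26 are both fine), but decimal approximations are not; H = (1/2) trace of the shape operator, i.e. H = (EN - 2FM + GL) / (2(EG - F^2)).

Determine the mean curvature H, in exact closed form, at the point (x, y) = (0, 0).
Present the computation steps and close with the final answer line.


z_x = 0, z_y = 0, z_xx = 0, z_xy = 0, z_yy = 0
E = 1, F = 0, G = 1; answer radicand W^2 = 1
unnormalised second-form numerators: l = 0, m = 0, n = 0; L = l/sqrt(1), and similarly M = m/sqrt(W^2), N = n/sqrt(W^2)
H = (E*n - 2*F*m + G*l) / (2*(EG - F^2)*sqrt(W^2)); E*n - 2*F*m + G*l = 0, EG - F^2 = 1, so H = (0)/sqrt(1)

Answer: H = 0


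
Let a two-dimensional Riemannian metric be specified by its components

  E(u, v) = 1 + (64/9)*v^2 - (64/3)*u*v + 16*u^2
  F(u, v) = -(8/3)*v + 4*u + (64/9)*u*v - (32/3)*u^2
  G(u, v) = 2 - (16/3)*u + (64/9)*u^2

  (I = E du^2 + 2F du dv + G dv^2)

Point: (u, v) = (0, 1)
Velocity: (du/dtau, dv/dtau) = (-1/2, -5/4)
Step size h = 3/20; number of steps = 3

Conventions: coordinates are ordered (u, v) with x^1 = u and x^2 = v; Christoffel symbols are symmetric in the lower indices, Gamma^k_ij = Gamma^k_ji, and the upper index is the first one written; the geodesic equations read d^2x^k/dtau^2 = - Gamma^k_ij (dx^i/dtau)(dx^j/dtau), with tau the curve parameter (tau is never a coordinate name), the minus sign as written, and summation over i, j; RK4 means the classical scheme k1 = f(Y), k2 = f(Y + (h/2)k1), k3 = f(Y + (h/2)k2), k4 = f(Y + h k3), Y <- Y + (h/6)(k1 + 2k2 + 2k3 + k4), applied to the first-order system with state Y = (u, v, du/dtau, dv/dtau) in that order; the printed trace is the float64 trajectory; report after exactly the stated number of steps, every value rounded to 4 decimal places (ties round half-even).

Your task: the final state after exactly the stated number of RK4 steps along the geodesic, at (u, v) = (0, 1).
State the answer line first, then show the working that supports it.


Answer: u = -0.2932, v = 0.4706, du/dtau = -0.7891, dv/dtau = -1.0935

f(Y) = (du/dtau, dv/dtau, -Gamma^u_ij Y'^i Y'^j, -Gamma^v_ij Y'^i Y'^j) with the Gammas evaluated at the stage position; h = 0.150000; intermediate values shown to 6 dp
step 0: u = 0.0000, v = 1.0000, du/dtau = -0.5000, dv/dtau = -1.2500
step 1:
  k1: at (u, v) = (0.000000, 1.000000), (du/dtau, dv/dtau) = (-0.500000, -1.250000); Gamma_uuu = -1.170732, Gamma_uuv = 0.780488, Gamma_uvv = 0.000000, Gamma_vuu = 0.439024, Gamma_vuv = -0.292683, Gamma_vvv = 0.000000; k1 = (-0.500000, -1.250000, -0.682927, 0.256098)
  k2: at (u, v) = (-0.037500, 0.906250), (du/dtau, dv/dtau) = (-0.551220, -1.230793); Gamma_uuu = -1.166961, Gamma_uuv = 0.777974, Gamma_uvv = 0.000000, Gamma_vuu = 0.500126, Gamma_vuv = -0.333418, Gamma_vvv = 0.000000; k2 = (-0.551220, -1.230793, -0.701040, 0.300446)
  k3: at (u, v) = (-0.041341, 0.907691), (du/dtau, dv/dtau) = (-0.552578, -1.227467); Gamma_uuu = -1.159665, Gamma_uuv = 0.773110, Gamma_uvv = 0.000000, Gamma_vuu = 0.497902, Gamma_vuv = -0.331934, Gamma_vvv = 0.000000; k3 = (-0.552578, -1.227467, -0.694661, 0.298252)
  k4: at (u, v) = (-0.082887, 0.815880), (du/dtau, dv/dtau) = (-0.604199, -1.205262); Gamma_uuu = -1.142622, Gamma_uuv = 0.761748, Gamma_uvv = 0.000000, Gamma_vuu = 0.556462, Gamma_vuv = -0.370975, Gamma_vvv = 0.000000; k4 = (-0.604199, -1.205262, -0.692316, 0.337161)
  Y <- Y + (h/6)(k1 + 2k2 + 2k3 + k4): u = -0.0828, v = 0.8157, du/dtau = -0.6042, dv/dtau = -1.2052
step 2:
  k1: at (u, v) = (-0.082795, 0.815705), (du/dtau, dv/dtau) = (-0.604166, -1.205234); Gamma_uuu = -1.142864, Gamma_uuv = 0.761909, Gamma_uvv = 0.000000, Gamma_vuu = 0.556653, Gamma_vuv = -0.371102, Gamma_vvv = 0.000000; k1 = (-0.604166, -1.205234, -0.692421, 0.337257)
  k2: at (u, v) = (-0.128107, 0.725313), (du/dtau, dv/dtau) = (-0.656098, -1.179939); Gamma_uuu = -1.113889, Gamma_uuv = 0.742593, Gamma_uvv = 0.000000, Gamma_vuu = 0.610814, Gamma_vuv = -0.407209, Gamma_vvv = 0.000000; k2 = (-0.656098, -1.179939, -0.670275, 0.367553)
  k3: at (u, v) = (-0.132002, 0.727210), (du/dtau, dv/dtau) = (-0.654437, -1.177667); Gamma_uuu = -1.106983, Gamma_uuv = 0.737989, Gamma_uvv = 0.000000, Gamma_vuu = 0.606609, Gamma_vuv = -0.404406, Gamma_vvv = 0.000000; k3 = (-0.654437, -1.177667, -0.663442, 0.363555)
  k4: at (u, v) = (-0.180960, 0.639055), (du/dtau, dv/dtau) = (-0.703682, -1.150700); Gamma_uuu = -1.068056, Gamma_uuv = 0.712037, Gamma_uvv = 0.000000, Gamma_vuu = 0.652168, Gamma_vuv = -0.434779, Gamma_vvv = 0.000000; k4 = (-0.703682, -1.150700, -0.624244, 0.381171)
  Y <- Y + (h/6)(k1 + 2k2 + 2k3 + k4): u = -0.1810, v = 0.6389, du/dtau = -0.7038, dv/dtau = -1.1507
step 3:
  k1: at (u, v) = (-0.181018, 0.638927), (du/dtau, dv/dtau) = (-0.703769, -1.150717); Gamma_uuu = -1.068017, Gamma_uuv = 0.712011, Gamma_uvv = 0.000000, Gamma_vuu = 0.652243, Gamma_vuv = -0.434828, Gamma_vvv = 0.000000; k1 = (-0.703769, -1.150717, -0.624251, 0.381232)
  k2: at (u, v) = (-0.233800, 0.552623), (du/dtau, dv/dtau) = (-0.750587, -1.122125); Gamma_uuu = -1.020892, Gamma_uuv = 0.680595, Gamma_uvv = 0.000000, Gamma_vuu = 0.688036, Gamma_vuv = -0.458691, Gamma_vvv = 0.000000; k2 = (-0.750587, -1.122125, -0.571314, 0.385041)
  k3: at (u, v) = (-0.237312, 0.554767), (du/dtau, dv/dtau) = (-0.746617, -1.121839); Gamma_uuu = -1.015698, Gamma_uuv = 0.677132, Gamma_uvv = 0.000000, Gamma_vuu = 0.682881, Gamma_vuv = -0.455254, Gamma_vvv = 0.000000; k3 = (-0.746617, -1.121839, -0.568123, 0.381964)
  k4: at (u, v) = (-0.293010, 0.470651), (du/dtau, dv/dtau) = (-0.788987, -1.093423); Gamma_uuu = -0.964660, Gamma_uuv = 0.643106, Gamma_uvv = 0.000000, Gamma_vuu = 0.708005, Gamma_vuv = -0.472003, Gamma_vvv = 0.000000; k4 = (-0.788987, -1.093423, -0.509110, 0.373658)
  Y <- Y + (h/6)(k1 + 2k2 + 2k3 + k4): u = -0.2932, v = 0.4706, du/dtau = -0.7891, dv/dtau = -1.0935


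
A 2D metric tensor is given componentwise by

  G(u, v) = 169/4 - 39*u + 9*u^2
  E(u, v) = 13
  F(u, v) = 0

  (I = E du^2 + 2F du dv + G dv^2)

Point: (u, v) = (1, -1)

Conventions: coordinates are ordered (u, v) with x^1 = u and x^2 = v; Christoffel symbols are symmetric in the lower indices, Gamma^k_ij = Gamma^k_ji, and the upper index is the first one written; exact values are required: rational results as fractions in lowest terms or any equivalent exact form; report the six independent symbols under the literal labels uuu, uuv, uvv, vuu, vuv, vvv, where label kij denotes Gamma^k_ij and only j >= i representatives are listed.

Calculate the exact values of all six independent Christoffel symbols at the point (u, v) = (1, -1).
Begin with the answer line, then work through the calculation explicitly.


Answer: Gamma_uuu = 0, Gamma_uuv = 0, Gamma_uvv = 21/26, Gamma_vuu = 0, Gamma_vuv = -6/7, Gamma_vvv = 0

E = 13, F = 0, G = 49/4 at the point
E_u = 0, E_v = 0, F_u = 0, F_v = 0, G_u = -21, G_v = 0
EG - F^2 = 637/4;  g^inv = (4/637) * [[49/4, 0], [0, 13]]
first-kind symbols [ij,l] = (1/2)(d_i g_jl + d_j g_il - d_l g_ij): [uu,u] = E_u/2 = 0, [uu,v] = F_u - E_v/2 = 0, [uv,u] = E_v/2 = 0, [uv,v] = G_u/2 = -21/2, [vv,u] = F_v - G_u/2 = 21/2, [vv,v] = G_v/2 = 0
Gamma^u_ij = (G*[ij,u] - F*[ij,v])/(EG - F^2), Gamma^v_ij = (E*[ij,v] - F*[ij,u])/(EG - F^2)
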